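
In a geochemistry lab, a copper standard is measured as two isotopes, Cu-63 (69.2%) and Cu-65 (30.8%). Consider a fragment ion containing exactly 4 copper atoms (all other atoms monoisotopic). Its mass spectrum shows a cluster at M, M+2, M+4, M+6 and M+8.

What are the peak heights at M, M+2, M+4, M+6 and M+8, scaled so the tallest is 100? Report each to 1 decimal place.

Expanding (0.692 + 0.308)^4:
P(M) = 0.692^4 = 0.229311
P(M+2) = 4 × 0.692^3 × 0.308^1 = 0.408253
P(M+4) = 6 × 0.692^2 × 0.308^2 = 0.272562
P(M+6) = 4 × 0.692^1 × 0.308^3 = 0.080876
P(M+8) = 0.308^4 = 0.008999
The M+2 peak is largest (0.408253); scaling to 100 gives 56.2 : 100.0 : 66.8 : 19.8 : 2.2.

56.2 : 100.0 : 66.8 : 19.8 : 2.2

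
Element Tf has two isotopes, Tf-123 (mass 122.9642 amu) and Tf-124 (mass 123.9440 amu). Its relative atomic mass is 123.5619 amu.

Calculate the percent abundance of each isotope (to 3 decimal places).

Tf-123: 38.998%, Tf-124: 61.002%

Writing the weighted mean with unknown fraction x of Tf-123:
122.9642·x + 123.9440·(1 − x) = 123.5619
(122.9642 − 123.9440)·x = 123.5619 − 123.9440
x = -0.3821 / -0.9798 = 0.38998 → 38.998% Tf-123, 61.002% Tf-124.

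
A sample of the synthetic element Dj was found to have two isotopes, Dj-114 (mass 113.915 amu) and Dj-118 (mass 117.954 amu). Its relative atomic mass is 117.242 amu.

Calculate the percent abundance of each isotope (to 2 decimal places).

Let x be the fractional abundance of Dj-114; then Dj-118 has abundance 1 − x.
113.915·x + 117.954·(1 − x) = 117.242
(113.915 − 117.954)·x = 117.242 − 117.954
x = -0.712 / -4.039 = 0.17628 → 17.63% Dj-114, 82.37% Dj-118.

Dj-114: 17.63%, Dj-118: 82.37%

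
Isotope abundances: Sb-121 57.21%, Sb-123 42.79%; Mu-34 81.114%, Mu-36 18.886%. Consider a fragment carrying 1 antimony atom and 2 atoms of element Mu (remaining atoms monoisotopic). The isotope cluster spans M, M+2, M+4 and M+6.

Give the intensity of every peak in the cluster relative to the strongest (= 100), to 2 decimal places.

82.40 : 100.00 : 33.17 : 3.34

Antimony pattern (n=1): 0.5721 : 0.4279
Element Mu pattern (n=2): 0.6579481 : 0.3063838 : 0.0356681
Convolve the two distributions (both contribute in 2-u steps):
  M: 0.5721×0.6579481 = 0.376412
  M+2: 0.5721×0.3063838 + 0.4279×0.6579481 = 0.456818
  M+4: 0.5721×0.0356681 + 0.4279×0.3063838 = 0.151507
  M+6: 0.4279×0.0356681 = 0.015262
Scale to base peak (0.456818) = 100: 82.40 : 100.00 : 33.17 : 3.34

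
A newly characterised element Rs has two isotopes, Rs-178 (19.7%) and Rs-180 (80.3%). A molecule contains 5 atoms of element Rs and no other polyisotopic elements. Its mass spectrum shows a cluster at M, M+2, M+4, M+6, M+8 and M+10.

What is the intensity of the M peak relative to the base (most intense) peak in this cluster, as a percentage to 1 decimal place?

(0.197 + 0.803)^5 gives M 0.0003, M+2 0.0060, M+4 0.0493, M+6 0.2009, M+8 0.4095, M+10 0.3339; the largest is M+8.
P(M+8) = C(5,4) × 0.197^1 × 0.803^4 = 5 × 0.1970 × 0.41577865 = 0.409542 (base)
P(M) = C(5,0) × 0.197^5 × 0.803^0 = 1 × 0.00029671 × 1.0000 = 0.000297
Relative intensity = 0.000297 / 0.409542 × 100 = 0.1

0.1%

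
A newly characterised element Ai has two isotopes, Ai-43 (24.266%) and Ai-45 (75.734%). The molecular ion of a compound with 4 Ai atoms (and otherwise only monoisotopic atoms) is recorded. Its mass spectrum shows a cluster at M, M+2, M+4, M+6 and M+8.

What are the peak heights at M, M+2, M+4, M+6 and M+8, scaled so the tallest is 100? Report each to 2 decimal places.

Expanding (0.24266 + 0.75734)^4:
P(M) = 0.24266^4 = 0.003467
P(M+2) = 4 × 0.24266^3 × 0.75734^1 = 0.043286
P(M+4) = 6 × 0.24266^2 × 0.75734^2 = 0.202642
P(M+6) = 4 × 0.24266^1 × 0.75734^3 = 0.421629
P(M+8) = 0.75734^4 = 0.328976
The M+6 peak is largest (0.421629); scaling to 100 gives 0.82 : 10.27 : 48.06 : 100.00 : 78.02.

0.82 : 10.27 : 48.06 : 100.00 : 78.02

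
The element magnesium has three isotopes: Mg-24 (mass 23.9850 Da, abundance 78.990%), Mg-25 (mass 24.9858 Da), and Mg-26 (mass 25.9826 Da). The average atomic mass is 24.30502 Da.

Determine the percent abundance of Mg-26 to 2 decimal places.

Let x and y be the fractions of Mg-25 and Mg-26. Then x + y = 1 − 0.78990 = 0.21010 and 24.9858x + 25.9826y = 24.30502 − 0.78990×23.9850 = 5.3592685.
Substituting: 24.9858x + 25.9826(0.21010 − x) = 5.3592685
(24.9858 − 25.9826)x = -0.09967576  ⇒  x = 0.10000, y = 0.11010
Mg-25: 10.00%, Mg-26: 11.01%.

11.01%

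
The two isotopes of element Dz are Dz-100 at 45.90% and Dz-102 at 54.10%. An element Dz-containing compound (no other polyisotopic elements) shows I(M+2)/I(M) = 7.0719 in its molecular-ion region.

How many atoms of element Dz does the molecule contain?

With n Dz atoms, P(M+2)/P(M) = C(n,1)·p^(n−1)q / p^n = n·q/p = n · 0.5410/0.4590.
n = 7.0719 × 0.4590/0.5410 = 6.00 ≈ 6

6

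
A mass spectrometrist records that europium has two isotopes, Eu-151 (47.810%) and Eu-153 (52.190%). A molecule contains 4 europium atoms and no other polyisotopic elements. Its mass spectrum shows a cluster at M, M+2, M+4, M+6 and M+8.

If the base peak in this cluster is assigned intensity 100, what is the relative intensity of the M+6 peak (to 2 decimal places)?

Binomial terms of (0.47810 + 0.52190)^4: M 0.0522, M+2 0.2281, M+4 0.3736, M+6 0.2719, M+8 0.0742 → M+4 is the base peak.
P(M+4) = C(4,2) × 0.47810^2 × 0.52190^2 = 6 × 0.22857961 × 0.27237961 = 0.373563 (base)
P(M+6) = C(4,3) × 0.47810^1 × 0.52190^3 = 4 × 0.4781 × 0.14215492 = 0.271857
Relative intensity = 0.271857 / 0.373563 × 100 = 72.77

72.77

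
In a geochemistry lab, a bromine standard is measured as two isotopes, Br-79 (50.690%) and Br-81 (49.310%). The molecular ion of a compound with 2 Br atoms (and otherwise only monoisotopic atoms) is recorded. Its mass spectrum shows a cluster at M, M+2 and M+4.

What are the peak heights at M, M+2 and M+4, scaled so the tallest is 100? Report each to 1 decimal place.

51.4 : 100.0 : 48.6

Expanding (0.50690 + 0.49310)^2:
P(M) = 0.50690^2 = 0.256948
P(M+2) = 2 × 0.50690^1 × 0.49310^1 = 0.499905
P(M+4) = 0.49310^2 = 0.243148
The M+2 peak is largest (0.499905); scaling to 100 gives 51.4 : 100.0 : 48.6.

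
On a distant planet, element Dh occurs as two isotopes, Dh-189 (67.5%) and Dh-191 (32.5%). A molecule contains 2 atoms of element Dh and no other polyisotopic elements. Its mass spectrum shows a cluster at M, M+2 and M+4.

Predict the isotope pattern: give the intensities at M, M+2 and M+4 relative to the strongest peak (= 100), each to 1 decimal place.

The 2 Dh atoms are independent, so intensities follow the terms of (0.675 + 0.325)^2.
P(M) = 0.675^2 = 0.455625
P(M+2) = 2 × 0.675^1 × 0.325^1 = 0.438750
P(M+4) = 0.325^2 = 0.105625
The M peak is largest (0.455625); scaling to 100 gives 100.0 : 96.3 : 23.2.

100.0 : 96.3 : 23.2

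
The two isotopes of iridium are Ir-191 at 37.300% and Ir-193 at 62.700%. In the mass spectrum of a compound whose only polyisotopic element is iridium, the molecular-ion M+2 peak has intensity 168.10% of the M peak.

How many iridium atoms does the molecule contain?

For n independent Ir atoms, I(M+2)/I(M) = n · (abundance Ir-193) / (abundance Ir-191) = n · 0.62700/0.37300.
n = 1.6810 × 0.37300/0.62700 = 1.00 ≈ 1

1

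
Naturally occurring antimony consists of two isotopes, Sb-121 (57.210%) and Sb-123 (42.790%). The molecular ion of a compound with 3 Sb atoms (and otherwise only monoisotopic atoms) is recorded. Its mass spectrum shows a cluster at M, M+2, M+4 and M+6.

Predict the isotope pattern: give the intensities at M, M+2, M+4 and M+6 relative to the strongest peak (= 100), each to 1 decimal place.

Expanding (0.57210 + 0.42790)^3:
P(M) = 0.57210^3 = 0.187247
P(M+2) = 3 × 0.57210^2 × 0.42790^1 = 0.420153
P(M+4) = 3 × 0.57210^1 × 0.42790^2 = 0.314252
P(M+6) = 0.42790^3 = 0.078348
The M+2 peak is largest (0.420153); scaling to 100 gives 44.6 : 100.0 : 74.8 : 18.6.

44.6 : 100.0 : 74.8 : 18.6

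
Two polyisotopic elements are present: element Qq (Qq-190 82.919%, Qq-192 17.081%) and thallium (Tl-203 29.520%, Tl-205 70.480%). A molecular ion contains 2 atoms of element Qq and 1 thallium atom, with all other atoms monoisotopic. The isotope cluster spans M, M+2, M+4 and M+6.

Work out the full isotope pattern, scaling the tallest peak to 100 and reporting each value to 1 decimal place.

35.7 : 100.0 : 36.7 : 3.6

Element Qq pattern (n=2): 0.68755606 : 0.28326789 : 0.02917606
Thallium pattern (n=1): 0.2952 : 0.7048
Convolve the two distributions (both contribute in 2-u steps):
  M: 0.68755606×0.2952 = 0.202967
  M+2: 0.68755606×0.7048 + 0.28326789×0.2952 = 0.568210
  M+4: 0.28326789×0.7048 + 0.02917606×0.2952 = 0.208260
  M+6: 0.02917606×0.7048 = 0.020563
Scale to base peak (0.568210) = 100: 35.7 : 100.0 : 36.7 : 3.6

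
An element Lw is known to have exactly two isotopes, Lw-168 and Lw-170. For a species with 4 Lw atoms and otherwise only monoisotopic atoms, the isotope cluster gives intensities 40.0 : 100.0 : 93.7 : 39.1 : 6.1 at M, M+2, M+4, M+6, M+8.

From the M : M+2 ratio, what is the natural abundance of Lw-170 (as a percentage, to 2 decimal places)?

Write p for the Lw-168 fraction. I(M+2)/I(M) = [C(4,1)·p^3·(1−p)] / p^4 = 4·(1−p)/p = 100.0/40.0 = 2.5000
(1−p)/p = 2.5000/4 = 0.6250  ⇒  p = 1/(1 + 0.6250) = 0.6154
Lw-168: 61.54%, Lw-170: 38.46%.

38.46%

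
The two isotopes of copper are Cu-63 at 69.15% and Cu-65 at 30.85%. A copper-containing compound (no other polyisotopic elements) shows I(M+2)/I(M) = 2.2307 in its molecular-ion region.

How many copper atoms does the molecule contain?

For n independent Cu atoms, I(M+2)/I(M) = n · (abundance Cu-65) / (abundance Cu-63) = n · 0.3085/0.6915.
n = 2.2307 × 0.6915/0.3085 = 5.00 ≈ 5

5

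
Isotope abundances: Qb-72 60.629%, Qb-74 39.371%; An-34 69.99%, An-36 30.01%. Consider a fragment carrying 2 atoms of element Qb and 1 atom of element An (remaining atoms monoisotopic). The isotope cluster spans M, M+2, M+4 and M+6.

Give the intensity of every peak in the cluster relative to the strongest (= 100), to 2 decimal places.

57.89 : 100.00 : 56.65 : 10.47

Element Qb pattern (n=2): 0.36758756 : 0.47740487 : 0.15500756
Element An pattern (n=1): 0.6999 : 0.3001
Convolve the two distributions (both contribute in 2-u steps):
  M: 0.36758756×0.6999 = 0.257275
  M+2: 0.36758756×0.3001 + 0.47740487×0.6999 = 0.444449
  M+4: 0.47740487×0.3001 + 0.15500756×0.6999 = 0.251759
  M+6: 0.15500756×0.3001 = 0.046518
Scale to base peak (0.444449) = 100: 57.89 : 100.00 : 56.65 : 10.47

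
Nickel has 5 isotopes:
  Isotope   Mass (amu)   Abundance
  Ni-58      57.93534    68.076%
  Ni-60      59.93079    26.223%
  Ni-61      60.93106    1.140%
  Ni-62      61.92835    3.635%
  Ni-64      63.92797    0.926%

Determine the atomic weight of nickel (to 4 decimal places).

58.6934 amu

Average mass = Σ (abundance × isotope mass) = 0.68076 × 57.93534 + 0.26223 × 59.93079 + 0.01140 × 60.93106 + 0.03635 × 61.92835 + 0.00926 × 63.92797
= 39.440062 + 15.715651 + 0.694614 + 2.251096 + 0.591973 = 58.693396 amu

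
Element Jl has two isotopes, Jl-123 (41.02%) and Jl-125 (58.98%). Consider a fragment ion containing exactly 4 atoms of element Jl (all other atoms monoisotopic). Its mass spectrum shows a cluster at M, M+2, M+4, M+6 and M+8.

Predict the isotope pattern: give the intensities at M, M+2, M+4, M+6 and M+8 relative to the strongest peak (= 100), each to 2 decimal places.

The 4 Jl atoms are independent, so intensities follow the terms of (0.4102 + 0.5898)^4.
P(M) = 0.4102^4 = 0.028313
P(M+2) = 4 × 0.4102^3 × 0.5898^1 = 0.162836
P(M+4) = 6 × 0.4102^2 × 0.5898^2 = 0.351198
P(M+6) = 4 × 0.4102^1 × 0.5898^3 = 0.336643
P(M+8) = 0.5898^4 = 0.121009
The M+4 peak is largest (0.351198); scaling to 100 gives 8.06 : 46.37 : 100.00 : 95.86 : 34.46.

8.06 : 46.37 : 100.00 : 95.86 : 34.46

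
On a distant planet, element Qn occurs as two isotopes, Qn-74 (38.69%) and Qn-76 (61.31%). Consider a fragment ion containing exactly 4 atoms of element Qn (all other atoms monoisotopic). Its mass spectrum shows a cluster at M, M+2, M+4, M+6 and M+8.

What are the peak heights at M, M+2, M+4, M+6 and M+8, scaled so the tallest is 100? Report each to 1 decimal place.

6.3 : 39.8 : 94.7 : 100.0 : 39.6

Expanding (0.3869 + 0.6131)^4:
P(M) = 0.3869^4 = 0.022408
P(M+2) = 4 × 0.3869^3 × 0.6131^1 = 0.142032
P(M+4) = 6 × 0.3869^2 × 0.6131^2 = 0.337607
P(M+6) = 4 × 0.3869^1 × 0.6131^3 = 0.356659
P(M+8) = 0.6131^4 = 0.141295
The M+6 peak is largest (0.356659); scaling to 100 gives 6.3 : 39.8 : 94.7 : 100.0 : 39.6.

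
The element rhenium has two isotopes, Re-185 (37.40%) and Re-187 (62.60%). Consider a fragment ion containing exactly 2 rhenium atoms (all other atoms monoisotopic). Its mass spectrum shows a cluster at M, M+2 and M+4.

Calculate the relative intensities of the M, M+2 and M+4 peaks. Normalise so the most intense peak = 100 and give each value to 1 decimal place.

Expanding (0.3740 + 0.6260)^2:
P(M) = 0.3740^2 = 0.139876
P(M+2) = 2 × 0.3740^1 × 0.6260^1 = 0.468248
P(M+4) = 0.6260^2 = 0.391876
The M+2 peak is largest (0.468248); scaling to 100 gives 29.9 : 100.0 : 83.7.

29.9 : 100.0 : 83.7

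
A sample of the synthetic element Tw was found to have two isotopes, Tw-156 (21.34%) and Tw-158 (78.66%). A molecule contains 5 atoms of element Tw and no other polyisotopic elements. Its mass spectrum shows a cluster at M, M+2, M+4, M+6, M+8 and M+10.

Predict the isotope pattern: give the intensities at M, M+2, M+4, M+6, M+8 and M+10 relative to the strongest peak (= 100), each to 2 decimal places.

0.11 : 2.00 : 14.72 : 54.26 : 100.00 : 73.72

Each Tw atom is independently Tw-156 (p = 0.2134) or Tw-158 (q = 0.7866); the cluster is the binomial expansion (p + q)^5.
P(M) = 0.2134^5 = 0.000443
P(M+2) = 5 × 0.2134^4 × 0.7866^1 = 0.008156
P(M+4) = 10 × 0.2134^3 × 0.7866^2 = 0.060130
P(M+6) = 10 × 0.2134^2 × 0.7866^3 = 0.221641
P(M+8) = 5 × 0.2134^1 × 0.7866^4 = 0.408489
P(M+10) = 0.7866^5 = 0.301141
The M+8 peak is largest (0.408489); scaling to 100 gives 0.11 : 2.00 : 14.72 : 54.26 : 100.00 : 73.72.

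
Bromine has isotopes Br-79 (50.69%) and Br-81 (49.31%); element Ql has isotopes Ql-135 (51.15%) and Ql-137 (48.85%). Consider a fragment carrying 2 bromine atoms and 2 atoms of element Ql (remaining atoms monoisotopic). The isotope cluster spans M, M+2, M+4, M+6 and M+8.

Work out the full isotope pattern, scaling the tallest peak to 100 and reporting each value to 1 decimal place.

Bromine pattern (n=2): 0.25694761 : 0.49990478 : 0.24314761
Element Ql pattern (n=2): 0.26163225 : 0.4997355 : 0.23863225
Convolve the two distributions (both contribute in 2-u steps):
  M: 0.25694761×0.26163225 = 0.067226
  M+2: 0.25694761×0.4997355 + 0.49990478×0.26163225 = 0.259197
  M+4: 0.25694761×0.23863225 + 0.49990478×0.4997355 + 0.24314761×0.26163225 = 0.374751
  M+6: 0.49990478×0.23863225 + 0.24314761×0.4997355 = 0.240803
  M+8: 0.24314761×0.23863225 = 0.058023
Scale to base peak (0.374751) = 100: 17.9 : 69.2 : 100.0 : 64.3 : 15.5

17.9 : 69.2 : 100.0 : 64.3 : 15.5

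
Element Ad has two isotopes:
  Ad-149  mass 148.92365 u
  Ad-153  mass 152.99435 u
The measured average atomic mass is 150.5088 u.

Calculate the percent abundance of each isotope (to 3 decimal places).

Ad-149: 61.060%, Ad-153: 38.940%

Let x be the fractional abundance of Ad-149; then Ad-153 has abundance 1 − x.
148.92365·x + 152.99435·(1 − x) = 150.5088
(148.92365 − 152.99435)·x = 150.5088 − 152.99435
x = -2.48555 / -4.07070 = 0.61060 → 61.060% Ad-149, 38.940% Ad-153.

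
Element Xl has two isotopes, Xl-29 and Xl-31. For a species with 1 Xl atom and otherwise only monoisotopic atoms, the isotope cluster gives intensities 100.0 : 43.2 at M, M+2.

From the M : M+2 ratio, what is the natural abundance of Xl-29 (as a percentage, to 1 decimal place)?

69.8%

Write p for the Xl-29 fraction. I(M+2)/I(M) = [C(1,1)·p^0·(1−p)] / p^1 = 1·(1−p)/p = 43.2/100.0 = 0.4320
(1−p)/p = 0.4320/1 = 0.4320  ⇒  p = 1/(1 + 0.4320) = 0.6983
Xl-29: 69.8%, Xl-31: 30.2%.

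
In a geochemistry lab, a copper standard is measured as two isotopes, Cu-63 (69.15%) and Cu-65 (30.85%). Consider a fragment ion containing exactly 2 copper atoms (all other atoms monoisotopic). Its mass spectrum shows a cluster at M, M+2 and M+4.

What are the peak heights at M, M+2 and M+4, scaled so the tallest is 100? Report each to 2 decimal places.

The 2 Cu atoms are independent, so intensities follow the terms of (0.6915 + 0.3085)^2.
P(M) = 0.6915^2 = 0.478172
P(M+2) = 2 × 0.6915^1 × 0.3085^1 = 0.426656
P(M+4) = 0.3085^2 = 0.095172
The M peak is largest (0.478172); scaling to 100 gives 100.00 : 89.23 : 19.90.

100.00 : 89.23 : 19.90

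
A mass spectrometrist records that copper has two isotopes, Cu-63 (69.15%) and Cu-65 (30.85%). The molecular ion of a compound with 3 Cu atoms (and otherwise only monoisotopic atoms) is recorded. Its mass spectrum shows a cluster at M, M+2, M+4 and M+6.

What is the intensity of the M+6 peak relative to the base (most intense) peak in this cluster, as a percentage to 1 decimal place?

Binomial terms of (0.6915 + 0.3085)^3: M 0.3307, M+2 0.4425, M+4 0.1974, M+6 0.0294 → M+2 is the base peak.
P(M+2) = C(3,1) × 0.6915^2 × 0.3085^1 = 3 × 0.47817225 × 0.3085 = 0.442548 (base)
P(M+6) = C(3,3) × 0.6915^0 × 0.3085^3 = 1 × 1.0000 × 0.02936064 = 0.029361
Relative intensity = 0.029361 / 0.442548 × 100 = 6.6

6.6%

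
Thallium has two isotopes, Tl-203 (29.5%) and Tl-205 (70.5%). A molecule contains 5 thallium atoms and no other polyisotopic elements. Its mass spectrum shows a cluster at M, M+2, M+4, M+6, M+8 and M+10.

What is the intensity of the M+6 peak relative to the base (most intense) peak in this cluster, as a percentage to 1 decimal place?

Binomial terms of (0.295 + 0.705)^5: M 0.0022, M+2 0.0267, M+4 0.1276, M+6 0.3049, M+8 0.3644, M+10 0.1742 → M+8 is the base peak.
P(M+8) = C(5,4) × 0.295^1 × 0.705^4 = 5 × 0.2950 × 0.24703385 = 0.364375 (base)
P(M+6) = C(5,3) × 0.295^2 × 0.705^3 = 10 × 0.087025 × 0.35040263 = 0.304938
Relative intensity = 0.304938 / 0.364375 × 100 = 83.7

83.7%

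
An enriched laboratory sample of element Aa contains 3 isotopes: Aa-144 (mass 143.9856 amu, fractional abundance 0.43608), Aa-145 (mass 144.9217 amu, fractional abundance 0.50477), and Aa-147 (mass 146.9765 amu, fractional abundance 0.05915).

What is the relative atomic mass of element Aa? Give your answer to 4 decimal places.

Ar = Σ fᵢ·mᵢ = 0.43608 × 143.9856 + 0.50477 × 144.9217 + 0.05915 × 146.9765
= 62.78924 + 73.15213 + 8.69366 = 144.63503 amu

144.6350 amu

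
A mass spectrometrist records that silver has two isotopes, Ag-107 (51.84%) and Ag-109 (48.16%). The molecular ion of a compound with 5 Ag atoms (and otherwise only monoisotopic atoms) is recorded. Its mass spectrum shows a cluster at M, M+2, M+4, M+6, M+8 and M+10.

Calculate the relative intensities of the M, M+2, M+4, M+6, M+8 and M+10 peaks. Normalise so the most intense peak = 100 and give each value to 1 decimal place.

Each Ag atom is independently Ag-107 (p = 0.5184) or Ag-109 (q = 0.4816); the cluster is the binomial expansion (p + q)^5.
P(M) = 0.5184^5 = 0.037439
P(M+2) = 5 × 0.5184^4 × 0.4816^1 = 0.173907
P(M+4) = 10 × 0.5184^3 × 0.4816^2 = 0.323123
P(M+6) = 10 × 0.5184^2 × 0.4816^3 = 0.300185
P(M+8) = 5 × 0.5184^1 × 0.4816^4 = 0.139438
P(M+10) = 0.4816^5 = 0.025908
The M+4 peak is largest (0.323123); scaling to 100 gives 11.6 : 53.8 : 100.0 : 92.9 : 43.2 : 8.0.

11.6 : 53.8 : 100.0 : 92.9 : 43.2 : 8.0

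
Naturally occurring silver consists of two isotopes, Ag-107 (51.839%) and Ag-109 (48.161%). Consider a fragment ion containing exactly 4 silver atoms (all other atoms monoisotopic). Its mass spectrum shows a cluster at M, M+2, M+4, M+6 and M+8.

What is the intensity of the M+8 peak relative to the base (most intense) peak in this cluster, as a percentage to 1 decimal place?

(0.51839 + 0.48161)^4 gives M 0.0722, M+2 0.2684, M+4 0.3740, M+6 0.2316, M+8 0.0538; the largest is M+4.
P(M+4) = C(4,2) × 0.51839^2 × 0.48161^2 = 6 × 0.26872819 × 0.23194819 = 0.373986 (base)
P(M+8) = C(4,4) × 0.51839^0 × 0.48161^4 = 1 × 1.0000 × 0.05379996 = 0.053800
Relative intensity = 0.053800 / 0.373986 × 100 = 14.4

14.4%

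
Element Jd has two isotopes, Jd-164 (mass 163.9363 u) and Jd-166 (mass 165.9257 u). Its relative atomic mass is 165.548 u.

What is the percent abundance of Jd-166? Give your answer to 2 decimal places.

81.01%

Let x be the fractional abundance of Jd-164; then Jd-166 has abundance 1 − x.
163.9363·x + 165.9257·(1 − x) = 165.548
(163.9363 − 165.9257)·x = 165.548 − 165.9257
x = -0.3777 / -1.9894 = 0.18986 → 18.99% Jd-164, 81.01% Jd-166.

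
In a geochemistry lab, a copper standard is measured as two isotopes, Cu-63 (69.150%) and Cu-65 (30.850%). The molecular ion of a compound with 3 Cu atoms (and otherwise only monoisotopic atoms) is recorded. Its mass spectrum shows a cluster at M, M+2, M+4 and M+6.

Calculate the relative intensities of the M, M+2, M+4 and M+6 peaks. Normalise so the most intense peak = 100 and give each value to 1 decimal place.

Each Cu atom is independently Cu-63 (p = 0.69150) or Cu-65 (q = 0.30850); the cluster is the binomial expansion (p + q)^3.
P(M) = 0.69150^3 = 0.330656
P(M+2) = 3 × 0.69150^2 × 0.30850^1 = 0.442548
P(M+4) = 3 × 0.69150^1 × 0.30850^2 = 0.197435
P(M+6) = 0.30850^3 = 0.029361
The M+2 peak is largest (0.442548); scaling to 100 gives 74.7 : 100.0 : 44.6 : 6.6.

74.7 : 100.0 : 44.6 : 6.6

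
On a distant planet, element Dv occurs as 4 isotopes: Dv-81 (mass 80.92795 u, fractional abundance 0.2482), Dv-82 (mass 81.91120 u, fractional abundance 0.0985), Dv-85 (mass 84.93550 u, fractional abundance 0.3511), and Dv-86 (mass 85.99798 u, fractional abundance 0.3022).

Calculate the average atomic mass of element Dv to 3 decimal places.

83.964 u

Average mass = Σ (abundance × isotope mass) = 0.2482 × 80.92795 + 0.0985 × 81.91120 + 0.3511 × 84.93550 + 0.3022 × 85.99798
= 20.086317 + 8.068253 + 29.820854 + 25.988590 = 83.964014 u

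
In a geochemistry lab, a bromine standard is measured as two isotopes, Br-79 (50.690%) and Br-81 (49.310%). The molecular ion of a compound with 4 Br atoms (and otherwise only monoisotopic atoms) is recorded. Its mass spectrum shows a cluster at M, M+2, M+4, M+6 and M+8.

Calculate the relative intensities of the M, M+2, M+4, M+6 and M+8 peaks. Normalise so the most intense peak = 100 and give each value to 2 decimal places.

17.61 : 68.53 : 100.00 : 64.85 : 15.77

Expanding (0.50690 + 0.49310)^4:
P(M) = 0.50690^4 = 0.066022
P(M+2) = 4 × 0.50690^3 × 0.49310^1 = 0.256899
P(M+4) = 6 × 0.50690^2 × 0.49310^2 = 0.374857
P(M+6) = 4 × 0.50690^1 × 0.49310^3 = 0.243101
P(M+8) = 0.49310^4 = 0.059121
The M+4 peak is largest (0.374857); scaling to 100 gives 17.61 : 68.53 : 100.00 : 64.85 : 15.77.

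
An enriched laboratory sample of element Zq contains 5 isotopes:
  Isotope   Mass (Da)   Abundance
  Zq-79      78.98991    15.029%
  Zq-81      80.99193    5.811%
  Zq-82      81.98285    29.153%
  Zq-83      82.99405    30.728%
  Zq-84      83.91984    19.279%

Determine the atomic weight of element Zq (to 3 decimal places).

The abundance-weighted mean is 0.15029 × 78.98991 + 0.05811 × 80.99193 + 0.29153 × 81.98285 + 0.30728 × 82.99405 + 0.19279 × 83.91984
= 11.871394 + 4.706441 + 23.900460 + 25.502412 + 16.178906 = 82.159613 Da

82.160 Da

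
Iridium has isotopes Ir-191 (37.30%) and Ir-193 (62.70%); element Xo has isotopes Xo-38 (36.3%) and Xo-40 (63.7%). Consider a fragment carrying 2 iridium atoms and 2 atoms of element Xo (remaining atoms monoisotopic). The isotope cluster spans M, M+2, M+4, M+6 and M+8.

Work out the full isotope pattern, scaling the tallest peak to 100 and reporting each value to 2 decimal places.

Iridium pattern (n=2): 0.139129 : 0.467742 : 0.393129
Element Xo pattern (n=2): 0.131769 : 0.462462 : 0.405769
Convolve the two distributions (both contribute in 2-u steps):
  M: 0.139129×0.131769 = 0.018333
  M+2: 0.139129×0.462462 + 0.467742×0.131769 = 0.125976
  M+4: 0.139129×0.405769 + 0.467742×0.462462 + 0.393129×0.131769 = 0.324569
  M+6: 0.467742×0.405769 + 0.393129×0.462462 = 0.371602
  M+8: 0.393129×0.405769 = 0.159520
Scale to base peak (0.371602) = 100: 4.93 : 33.90 : 87.34 : 100.00 : 42.93

4.93 : 33.90 : 87.34 : 100.00 : 42.93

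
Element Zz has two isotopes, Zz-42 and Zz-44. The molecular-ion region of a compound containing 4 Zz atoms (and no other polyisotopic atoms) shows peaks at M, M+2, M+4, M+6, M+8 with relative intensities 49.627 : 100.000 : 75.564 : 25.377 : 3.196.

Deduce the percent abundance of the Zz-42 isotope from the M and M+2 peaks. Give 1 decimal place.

Write p for the Zz-42 fraction. I(M+2)/I(M) = [C(4,1)·p^3·(1−p)] / p^4 = 4·(1−p)/p = 100.000/49.627 = 2.0150
(1−p)/p = 2.0150/4 = 0.5038  ⇒  p = 1/(1 + 0.5038) = 0.6650
Zz-42: 66.5%, Zz-44: 33.5%.

66.5%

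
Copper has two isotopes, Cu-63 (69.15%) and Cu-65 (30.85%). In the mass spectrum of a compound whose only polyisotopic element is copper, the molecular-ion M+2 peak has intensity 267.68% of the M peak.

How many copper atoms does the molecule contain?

6

With n Cu atoms, P(M+2)/P(M) = C(n,1)·p^(n−1)q / p^n = n·q/p = n · 0.3085/0.6915.
n = 2.6768 × 0.6915/0.3085 = 6.00 ≈ 6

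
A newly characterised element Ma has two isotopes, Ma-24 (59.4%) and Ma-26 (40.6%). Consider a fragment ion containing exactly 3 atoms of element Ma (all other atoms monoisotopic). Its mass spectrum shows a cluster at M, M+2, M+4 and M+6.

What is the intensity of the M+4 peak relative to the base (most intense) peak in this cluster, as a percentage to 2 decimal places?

Binomial terms of (0.594 + 0.406)^3: M 0.2096, M+2 0.4298, M+4 0.2937, M+6 0.0669 → M+2 is the base peak.
P(M+2) = C(3,1) × 0.594^2 × 0.406^1 = 3 × 0.352836 × 0.4060 = 0.429754 (base)
P(M+4) = C(3,2) × 0.594^1 × 0.406^2 = 3 × 0.5940 × 0.164836 = 0.293738
Relative intensity = 0.293738 / 0.429754 × 100 = 68.35

68.35%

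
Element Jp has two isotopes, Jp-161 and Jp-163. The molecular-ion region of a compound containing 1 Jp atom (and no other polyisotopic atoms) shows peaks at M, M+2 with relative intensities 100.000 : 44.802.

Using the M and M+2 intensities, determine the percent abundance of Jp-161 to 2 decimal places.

69.06%

Write p for the Jp-161 fraction. I(M+2)/I(M) = [C(1,1)·p^0·(1−p)] / p^1 = 1·(1−p)/p = 44.802/100.000 = 0.4480
(1−p)/p = 0.4480/1 = 0.4480  ⇒  p = 1/(1 + 0.4480) = 0.6906
Jp-161: 69.06%, Jp-163: 30.94%.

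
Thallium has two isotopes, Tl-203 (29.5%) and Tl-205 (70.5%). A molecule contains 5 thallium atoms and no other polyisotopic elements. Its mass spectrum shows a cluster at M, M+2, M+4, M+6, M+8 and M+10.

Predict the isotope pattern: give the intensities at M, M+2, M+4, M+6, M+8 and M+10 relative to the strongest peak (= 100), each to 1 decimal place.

Each Tl atom is independently Tl-203 (p = 0.295) or Tl-205 (q = 0.705); the cluster is the binomial expansion (p + q)^5.
P(M) = 0.295^5 = 0.002234
P(M+2) = 5 × 0.295^4 × 0.705^1 = 0.026696
P(M+4) = 10 × 0.295^3 × 0.705^2 = 0.127598
P(M+6) = 10 × 0.295^2 × 0.705^3 = 0.304938
P(M+8) = 5 × 0.295^1 × 0.705^4 = 0.364375
P(M+10) = 0.705^5 = 0.174159
The M+8 peak is largest (0.364375); scaling to 100 gives 0.6 : 7.3 : 35.0 : 83.7 : 100.0 : 47.8.

0.6 : 7.3 : 35.0 : 83.7 : 100.0 : 47.8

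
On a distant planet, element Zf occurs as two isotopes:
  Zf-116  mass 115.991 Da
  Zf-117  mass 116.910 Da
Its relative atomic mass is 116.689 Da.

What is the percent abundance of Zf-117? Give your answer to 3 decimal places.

With x = fraction of Zf-116 (so Zf-117 is 1 − x):
115.991·x + 116.910·(1 − x) = 116.689
(115.991 − 116.910)·x = 116.689 − 116.910
x = -0.221 / -0.919 = 0.24048 → 24.048% Zf-116, 75.952% Zf-117.

75.952%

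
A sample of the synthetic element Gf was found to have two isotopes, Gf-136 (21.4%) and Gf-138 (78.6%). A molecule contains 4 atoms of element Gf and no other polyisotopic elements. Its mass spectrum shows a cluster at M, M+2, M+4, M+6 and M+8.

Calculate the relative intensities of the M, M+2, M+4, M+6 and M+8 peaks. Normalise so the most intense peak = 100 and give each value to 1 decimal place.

0.5 : 7.4 : 40.8 : 100.0 : 91.8

Expanding (0.214 + 0.786)^4:
P(M) = 0.214^4 = 0.002097
P(M+2) = 4 × 0.214^3 × 0.786^1 = 0.030812
P(M+4) = 6 × 0.214^2 × 0.786^2 = 0.169756
P(M+6) = 4 × 0.214^1 × 0.786^3 = 0.415663
P(M+8) = 0.786^4 = 0.381672
The M+6 peak is largest (0.415663); scaling to 100 gives 0.5 : 7.4 : 40.8 : 100.0 : 91.8.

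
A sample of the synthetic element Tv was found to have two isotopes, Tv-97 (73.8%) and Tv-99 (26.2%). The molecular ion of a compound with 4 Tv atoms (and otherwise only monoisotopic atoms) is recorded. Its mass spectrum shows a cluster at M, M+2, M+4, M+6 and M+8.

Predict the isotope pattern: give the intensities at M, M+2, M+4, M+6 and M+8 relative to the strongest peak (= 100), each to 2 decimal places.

Expanding (0.738 + 0.262)^4:
P(M) = 0.738^4 = 0.296637
P(M+2) = 4 × 0.738^3 × 0.262^1 = 0.421241
P(M+4) = 6 × 0.738^2 × 0.262^2 = 0.224319
P(M+6) = 4 × 0.738^1 × 0.262^3 = 0.053091
P(M+8) = 0.262^4 = 0.004712
The M+2 peak is largest (0.421241); scaling to 100 gives 70.42 : 100.00 : 53.25 : 12.60 : 1.12.

70.42 : 100.00 : 53.25 : 12.60 : 1.12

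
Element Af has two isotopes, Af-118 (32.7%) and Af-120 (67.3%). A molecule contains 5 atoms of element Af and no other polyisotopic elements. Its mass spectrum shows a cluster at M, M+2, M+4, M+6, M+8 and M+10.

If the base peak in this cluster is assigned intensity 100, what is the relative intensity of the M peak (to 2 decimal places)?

Term probabilities: M 0.0037, M+2 0.0385, M+4 0.1584, M+6 0.3259, M+8 0.3354, M+10 0.1381. Base peak = M+8.
P(M+8) = C(5,4) × 0.327^1 × 0.673^4 = 5 × 0.3270 × 0.20514468 = 0.335412 (base)
P(M) = C(5,0) × 0.327^5 × 0.673^0 = 1 × 0.00373886 × 1.0000 = 0.003739
Relative intensity = 0.003739 / 0.335412 × 100 = 1.11

1.11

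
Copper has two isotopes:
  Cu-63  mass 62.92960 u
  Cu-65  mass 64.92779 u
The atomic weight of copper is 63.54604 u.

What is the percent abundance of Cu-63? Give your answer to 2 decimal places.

69.15%

Writing the weighted mean with unknown fraction x of Cu-63:
62.92960·x + 64.92779·(1 − x) = 63.54604
(62.92960 − 64.92779)·x = 63.54604 − 64.92779
x = -1.38175 / -1.99819 = 0.69150 → 69.15% Cu-63, 30.85% Cu-65.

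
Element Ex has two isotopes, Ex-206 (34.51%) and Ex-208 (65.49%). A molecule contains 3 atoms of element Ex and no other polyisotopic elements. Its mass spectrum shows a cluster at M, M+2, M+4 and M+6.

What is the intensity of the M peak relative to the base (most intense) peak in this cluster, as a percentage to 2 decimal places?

Term probabilities: M 0.0411, M+2 0.2340, M+4 0.4440, M+6 0.2809. Base peak = M+4.
P(M+4) = C(3,2) × 0.3451^1 × 0.6549^2 = 3 × 0.3451 × 0.42889401 = 0.444034 (base)
P(M) = C(3,0) × 0.3451^3 × 0.6549^0 = 1 × 0.04109934 × 1.0000 = 0.041099
Relative intensity = 0.041099 / 0.444034 × 100 = 9.26

9.26%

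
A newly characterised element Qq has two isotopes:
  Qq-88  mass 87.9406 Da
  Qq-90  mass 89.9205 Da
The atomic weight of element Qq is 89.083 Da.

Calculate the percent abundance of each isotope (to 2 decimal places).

Qq-88: 42.30%, Qq-90: 57.70%

With x = fraction of Qq-88 (so Qq-90 is 1 − x):
87.9406·x + 89.9205·(1 − x) = 89.083
(87.9406 − 89.9205)·x = 89.083 − 89.9205
x = -0.8375 / -1.9799 = 0.42300 → 42.30% Qq-88, 57.70% Qq-90.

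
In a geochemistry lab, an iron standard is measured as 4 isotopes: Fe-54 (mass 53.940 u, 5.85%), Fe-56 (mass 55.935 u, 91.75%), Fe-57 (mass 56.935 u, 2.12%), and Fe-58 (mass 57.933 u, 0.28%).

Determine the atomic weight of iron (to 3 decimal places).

Average mass = Σ (abundance × isotope mass) = 0.0585 × 53.940 + 0.9175 × 55.935 + 0.0212 × 56.935 + 0.0028 × 57.933
= 3.1555 + 51.3204 + 1.2070 + 0.1622 = 55.8451 u

55.845 u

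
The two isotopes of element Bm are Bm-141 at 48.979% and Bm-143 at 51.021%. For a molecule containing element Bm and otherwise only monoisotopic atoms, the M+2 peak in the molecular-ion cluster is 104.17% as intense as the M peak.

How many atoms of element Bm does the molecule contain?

1

The M+2/M ratio from n Bm atoms is n · q/p = n · 0.51021/0.48979.
n = 1.0417 × 0.48979/0.51021 = 1.00 ≈ 1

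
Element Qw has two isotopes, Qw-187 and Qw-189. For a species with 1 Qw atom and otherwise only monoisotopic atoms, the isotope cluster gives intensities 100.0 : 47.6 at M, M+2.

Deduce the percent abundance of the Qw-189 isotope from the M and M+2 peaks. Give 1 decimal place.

32.2%

If p is the fraction of Qw that is Qw-187, then I(M+2)/I(M) = [C(1,1)·p^0·(1−p)] / p^1 = 1·(1−p)/p = 47.6/100.0 = 0.4760
(1−p)/p = 0.4760/1 = 0.4760  ⇒  p = 1/(1 + 0.4760) = 0.6775
Qw-187: 67.8%, Qw-189: 32.2%.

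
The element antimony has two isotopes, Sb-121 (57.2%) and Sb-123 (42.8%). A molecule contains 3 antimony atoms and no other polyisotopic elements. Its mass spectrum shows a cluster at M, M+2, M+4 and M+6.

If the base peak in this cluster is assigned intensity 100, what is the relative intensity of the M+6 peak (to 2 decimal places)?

Binomial terms of (0.572 + 0.428)^3: M 0.1871, M+2 0.4201, M+4 0.3143, M+6 0.0784 → M+2 is the base peak.
P(M+2) = C(3,1) × 0.572^2 × 0.428^1 = 3 × 0.327184 × 0.4280 = 0.420104 (base)
P(M+6) = C(3,3) × 0.572^0 × 0.428^3 = 1 × 1.0000 × 0.07840275 = 0.078403
Relative intensity = 0.078403 / 0.420104 × 100 = 18.66

18.66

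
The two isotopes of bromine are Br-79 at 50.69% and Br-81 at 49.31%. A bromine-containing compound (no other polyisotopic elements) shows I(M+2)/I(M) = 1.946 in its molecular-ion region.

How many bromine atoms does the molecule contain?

2

For n independent Br atoms, I(M+2)/I(M) = n · (abundance Br-81) / (abundance Br-79) = n · 0.4931/0.5069.
n = 1.946 × 0.5069/0.4931 = 2.00 ≈ 2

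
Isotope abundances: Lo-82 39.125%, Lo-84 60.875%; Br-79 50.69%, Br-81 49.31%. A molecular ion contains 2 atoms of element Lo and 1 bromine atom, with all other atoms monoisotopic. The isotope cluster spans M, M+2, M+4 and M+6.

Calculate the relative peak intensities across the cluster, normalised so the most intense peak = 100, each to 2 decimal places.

Element Lo pattern (n=2): 0.15307656 : 0.47634688 : 0.37057656
Bromine pattern (n=1): 0.5069 : 0.4931
Convolve the two distributions (both contribute in 2-u steps):
  M: 0.15307656×0.5069 = 0.077595
  M+2: 0.15307656×0.4931 + 0.47634688×0.5069 = 0.316942
  M+4: 0.47634688×0.4931 + 0.37057656×0.5069 = 0.422732
  M+6: 0.37057656×0.4931 = 0.182731
Scale to base peak (0.422732) = 100: 18.36 : 74.97 : 100.00 : 43.23

18.36 : 74.97 : 100.00 : 43.23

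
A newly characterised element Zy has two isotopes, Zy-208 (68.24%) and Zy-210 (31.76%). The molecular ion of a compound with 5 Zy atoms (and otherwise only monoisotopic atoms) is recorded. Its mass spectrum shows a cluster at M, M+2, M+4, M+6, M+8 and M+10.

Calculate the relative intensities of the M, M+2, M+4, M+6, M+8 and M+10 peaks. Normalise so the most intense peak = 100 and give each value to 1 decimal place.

Each Zy atom is independently Zy-208 (p = 0.6824) or Zy-210 (q = 0.3176); the cluster is the binomial expansion (p + q)^5.
P(M) = 0.6824^5 = 0.147977
P(M+2) = 5 × 0.6824^4 × 0.3176^1 = 0.344355
P(M+4) = 10 × 0.6824^3 × 0.3176^2 = 0.320537
P(M+6) = 10 × 0.6824^2 × 0.3176^3 = 0.149183
P(M+8) = 5 × 0.6824^1 × 0.3176^4 = 0.034716
P(M+10) = 0.3176^5 = 0.003231
The M+2 peak is largest (0.344355); scaling to 100 gives 43.0 : 100.0 : 93.1 : 43.3 : 10.1 : 0.9.

43.0 : 100.0 : 93.1 : 43.3 : 10.1 : 0.9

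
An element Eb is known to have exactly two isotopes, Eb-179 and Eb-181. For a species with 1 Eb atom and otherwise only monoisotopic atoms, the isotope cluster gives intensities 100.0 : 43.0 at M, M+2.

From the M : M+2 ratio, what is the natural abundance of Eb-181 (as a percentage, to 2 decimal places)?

30.07%

If p is the fraction of Eb that is Eb-179, then I(M+2)/I(M) = [C(1,1)·p^0·(1−p)] / p^1 = 1·(1−p)/p = 43.0/100.0 = 0.4300
(1−p)/p = 0.4300/1 = 0.4300  ⇒  p = 1/(1 + 0.4300) = 0.6993
Eb-179: 69.93%, Eb-181: 30.07%.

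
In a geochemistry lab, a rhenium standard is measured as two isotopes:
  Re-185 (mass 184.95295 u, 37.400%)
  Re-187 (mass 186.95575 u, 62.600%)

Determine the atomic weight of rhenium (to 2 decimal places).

Weight each isotope mass by its fractional abundance: 0.37400 × 184.95295 + 0.62600 × 186.95575
= 69.172403 + 117.034300 = 186.206703 u

186.21 u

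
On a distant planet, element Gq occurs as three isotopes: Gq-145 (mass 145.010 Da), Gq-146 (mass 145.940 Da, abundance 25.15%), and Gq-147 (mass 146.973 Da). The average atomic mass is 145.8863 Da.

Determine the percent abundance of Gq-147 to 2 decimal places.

Let x and y be the fractions of Gq-145 and Gq-147. Then x + y = 1 − 0.2515 = 0.7485 and 145.010x + 146.973y = 145.8863 − 0.2515×145.940 = 109.18239.
Substituting: 145.010x + 146.973(0.7485 − x) = 109.18239
(145.010 − 146.973)x = -0.8269005  ⇒  x = 0.42124, y = 0.32726
Gq-145: 42.12%, Gq-147: 32.73%.

32.73%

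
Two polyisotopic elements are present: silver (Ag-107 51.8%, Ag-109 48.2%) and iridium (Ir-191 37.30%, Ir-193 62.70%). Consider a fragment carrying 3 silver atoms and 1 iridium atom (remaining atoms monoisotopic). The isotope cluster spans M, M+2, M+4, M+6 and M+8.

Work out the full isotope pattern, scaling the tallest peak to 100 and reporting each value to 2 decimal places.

13.72 : 61.35 : 100.00 : 70.95 : 18.58

Silver pattern (n=3): 0.13899183 : 0.3879965 : 0.3610315 : 0.11198017
Iridium pattern (n=1): 0.3730 : 0.6270
Convolve the two distributions (both contribute in 2-u steps):
  M: 0.13899183×0.3730 = 0.051844
  M+2: 0.13899183×0.6270 + 0.3879965×0.3730 = 0.231871
  M+4: 0.3879965×0.6270 + 0.3610315×0.3730 = 0.377939
  M+6: 0.3610315×0.6270 + 0.11198017×0.3730 = 0.268135
  M+8: 0.11198017×0.6270 = 0.070212
Scale to base peak (0.377939) = 100: 13.72 : 61.35 : 100.00 : 70.95 : 18.58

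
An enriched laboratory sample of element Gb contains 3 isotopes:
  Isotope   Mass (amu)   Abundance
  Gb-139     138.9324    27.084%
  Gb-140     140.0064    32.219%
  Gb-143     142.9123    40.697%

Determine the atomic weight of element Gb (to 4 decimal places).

140.8981 amu

Average mass = Σ (abundance × isotope mass) = 0.27084 × 138.9324 + 0.32219 × 140.0064 + 0.40697 × 142.9123
= 37.62845 + 45.10866 + 58.16102 = 140.89813 amu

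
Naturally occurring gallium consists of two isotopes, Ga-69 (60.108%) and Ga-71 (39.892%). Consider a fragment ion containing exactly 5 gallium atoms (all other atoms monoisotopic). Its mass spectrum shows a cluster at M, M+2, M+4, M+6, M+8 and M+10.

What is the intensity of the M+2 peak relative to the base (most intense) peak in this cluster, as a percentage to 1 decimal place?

(0.60108 + 0.39892)^5 gives M 0.0785, M+2 0.2604, M+4 0.3456, M+6 0.2294, M+8 0.0761, M+10 0.0101; the largest is M+4.
P(M+4) = C(5,2) × 0.60108^3 × 0.39892^2 = 10 × 0.2171685 × 0.15913717 = 0.345596 (base)
P(M+2) = C(5,1) × 0.60108^4 × 0.39892^1 = 5 × 0.13053564 × 0.39892 = 0.260366
Relative intensity = 0.260366 / 0.345596 × 100 = 75.3

75.3%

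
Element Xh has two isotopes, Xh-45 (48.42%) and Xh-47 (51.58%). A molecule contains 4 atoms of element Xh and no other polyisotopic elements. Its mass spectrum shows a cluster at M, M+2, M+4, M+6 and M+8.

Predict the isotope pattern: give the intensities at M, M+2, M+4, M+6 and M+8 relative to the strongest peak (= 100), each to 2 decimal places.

14.69 : 62.58 : 100.00 : 71.02 : 18.91

Expanding (0.4842 + 0.5158)^4:
P(M) = 0.4842^4 = 0.054967
P(M+2) = 4 × 0.4842^3 × 0.5158^1 = 0.234216
P(M+4) = 6 × 0.4842^2 × 0.5158^2 = 0.374251
P(M+6) = 4 × 0.4842^1 × 0.5158^3 = 0.265784
P(M+8) = 0.5158^4 = 0.070782
The M+4 peak is largest (0.374251); scaling to 100 gives 14.69 : 62.58 : 100.00 : 71.02 : 18.91.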